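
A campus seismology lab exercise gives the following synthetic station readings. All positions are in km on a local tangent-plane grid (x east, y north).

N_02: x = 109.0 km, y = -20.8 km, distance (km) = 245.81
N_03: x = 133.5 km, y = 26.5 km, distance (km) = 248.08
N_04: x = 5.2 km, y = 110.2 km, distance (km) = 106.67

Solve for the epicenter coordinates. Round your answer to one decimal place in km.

-101.4 km east, 106.3 km north

Circle about each station: (x − 109.0)² + (y + 20.8)² = 245.81²; (x − 133.5)² + (y − 26.5)² = 248.08²; (x − 5.2)² + (y − 110.2)² = 106.67².
Subtracting the N_02 equation from the N_03 and N_04 equations removes the quadratic terms:
49.0 x + 94.6 y = 5089.73
-207.6 x + 262.0 y = 48901.51
Solving the 2×2 system: x ≈ -101.4, y ≈ 106.3 km.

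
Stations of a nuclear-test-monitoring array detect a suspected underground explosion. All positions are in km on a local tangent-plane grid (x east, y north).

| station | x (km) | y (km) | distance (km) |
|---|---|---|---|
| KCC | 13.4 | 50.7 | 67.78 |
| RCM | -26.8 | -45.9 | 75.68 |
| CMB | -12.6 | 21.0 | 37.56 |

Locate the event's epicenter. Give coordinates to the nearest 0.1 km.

Circle about each station: (x − 13.4)² + (y − 50.7)² = 67.78²; (x + 26.8)² + (y + 45.9)² = 75.68²; (x + 12.6)² + (y − 21.0)² = 37.56².
Subtracting pairs of circle equations eliminates x²+y² and gives linear equations (the radical axes):
-80.4 x − 193.2 y = -1058.33
-52.0 x − 59.4 y = 1033.08
Solving the 2×2 system: x ≈ -49.8, y ≈ 26.2 km.

(-49.8, 26.2)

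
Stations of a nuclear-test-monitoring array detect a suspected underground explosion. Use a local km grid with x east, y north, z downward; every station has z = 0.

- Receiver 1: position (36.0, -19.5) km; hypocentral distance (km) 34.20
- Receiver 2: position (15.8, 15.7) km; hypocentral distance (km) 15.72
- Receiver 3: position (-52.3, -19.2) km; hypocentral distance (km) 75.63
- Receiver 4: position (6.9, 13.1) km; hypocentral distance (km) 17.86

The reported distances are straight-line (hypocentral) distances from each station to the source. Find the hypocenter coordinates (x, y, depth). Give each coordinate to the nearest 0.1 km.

(17.7, 6.5, 12.6)

Each station gives a sphere (x−x_i)² + (y−y_i)² + z² = d_i² (stations at z=0).
Subtracting the Receiver 1 sphere from Receiver 2 and Receiver 3: z² cancels, leaving linear equations in x and y:
-40.4 x + 70.4 y = -257.60
-176.6 x + 0.6 y = -3122.58
Solving: x ≈ 17.704, y ≈ 6.500 km (keep extra digits for the depth step; rounded: 17.7, 6.5).
Then from the Receiver 1 sphere: z² = 34.20² − (x − 36.0)² − (y + 19.5)² with x = 17.704, y = 6.500, so z ≈ 12.605 ≈ 12.6 km.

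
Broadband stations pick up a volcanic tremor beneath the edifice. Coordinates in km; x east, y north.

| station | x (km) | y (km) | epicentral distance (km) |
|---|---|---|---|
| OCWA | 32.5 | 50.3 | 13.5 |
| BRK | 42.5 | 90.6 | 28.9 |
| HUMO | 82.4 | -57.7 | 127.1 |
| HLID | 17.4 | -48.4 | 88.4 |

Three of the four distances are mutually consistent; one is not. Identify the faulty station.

HLID

Solve using three stations at a time. Using OCWA, BRK, HUMO (subtract circle equations pairwise → linear system) gives (x, y) ≈ (39.4, 61.9).
Distances from that point to each station vs reported:
  OCWA: calculated 13.5 vs reported 13.5 → residual 0.0 km
  BRK: calculated 28.9 vs reported 28.9 → residual 0.0 km
  HUMO: calculated 127.1 vs reported 127.1 → residual 0.0 km
  HLID: calculated 112.5 vs reported 88.4 → residual 24.1 km
OCWA, BRK, HUMO are mutually consistent (residuals ≈ 0); HLID is off by 24.1 km.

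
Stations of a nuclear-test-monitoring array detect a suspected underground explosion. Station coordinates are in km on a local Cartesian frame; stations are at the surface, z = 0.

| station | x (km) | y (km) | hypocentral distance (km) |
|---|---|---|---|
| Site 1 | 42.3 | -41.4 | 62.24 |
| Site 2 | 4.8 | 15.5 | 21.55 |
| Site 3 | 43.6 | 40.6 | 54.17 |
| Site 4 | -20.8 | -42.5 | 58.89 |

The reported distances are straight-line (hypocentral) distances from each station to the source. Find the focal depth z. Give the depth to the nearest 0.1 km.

Each station gives a sphere (x−x_i)² + (y−y_i)² + z² = d_i² (stations at z=0).
Subtracting the Site 1 sphere from Site 2 and Site 3: z² cancels, leaving linear equations in x and y:
-75.0 x + 113.8 y = 169.46
2.6 x + 164.0 y = 985.50
Solving: x ≈ 6.697, y ≈ 5.903 km (keep extra digits for the depth step; rounded: 6.7, 5.9).
Then from the Site 1 sphere: z² = 62.24² − (x − 42.3)² − (y + 41.4)² with x = 6.697, y = 5.903, so z ≈ 19.201 ≈ 19.2 km.
Check against Site 4 (with the unrounded solution): distance 58.89 ≈ 58.89 km. ✓

19.2 km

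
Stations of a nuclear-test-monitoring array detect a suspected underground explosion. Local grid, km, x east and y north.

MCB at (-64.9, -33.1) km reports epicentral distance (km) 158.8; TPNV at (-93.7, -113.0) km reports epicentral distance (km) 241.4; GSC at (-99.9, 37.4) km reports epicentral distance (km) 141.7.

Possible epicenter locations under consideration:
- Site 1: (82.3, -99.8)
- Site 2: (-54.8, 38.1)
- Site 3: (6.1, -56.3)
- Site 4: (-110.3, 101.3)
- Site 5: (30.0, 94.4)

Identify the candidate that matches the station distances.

Site 5

For each candidate, compare |candidate − station| to the reported distance:
Site 1: residuals MCB 2.8, TPNV 64.9, GSC 86.4 → max 86.4 km
Site 2: residuals MCB 86.9, TPNV 85.4, GSC 96.6 → max 96.6 km
Site 3: residuals MCB 84.1, TPNV 126.6, GSC 0.2 → max 126.6 km
Site 4: residuals MCB 16.9, TPNV 26.5, GSC 77.0 → max 77.0 km
Site 5: residuals MCB 0.1, TPNV 0.1, GSC 0.2 → max 0.2 km
Only Site 5 has all residuals ≈ 0.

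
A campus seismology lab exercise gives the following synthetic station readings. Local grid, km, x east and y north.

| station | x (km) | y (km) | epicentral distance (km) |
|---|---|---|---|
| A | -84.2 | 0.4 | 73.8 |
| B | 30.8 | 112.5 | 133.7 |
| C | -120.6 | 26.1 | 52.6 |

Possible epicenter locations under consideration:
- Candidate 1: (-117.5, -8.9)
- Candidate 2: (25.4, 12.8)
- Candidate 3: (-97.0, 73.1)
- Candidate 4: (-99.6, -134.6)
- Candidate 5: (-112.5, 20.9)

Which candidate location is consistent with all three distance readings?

For each candidate, compare |candidate − station| to the reported distance:
Candidate 1: residuals A 39.2, B 58.0, C 17.5 → max 58.0 km
Candidate 2: residuals A 36.5, B 33.9, C 94.0 → max 94.0 km
Candidate 3: residuals A 0.0, B 0.0, C 0.0 → max 0.0 km
Candidate 4: residuals A 62.1, B 145.7, C 109.5 → max 145.7 km
Candidate 5: residuals A 38.9, B 36.4, C 43.0 → max 43.0 km
Only Candidate 3 has all residuals ≈ 0.

Candidate 3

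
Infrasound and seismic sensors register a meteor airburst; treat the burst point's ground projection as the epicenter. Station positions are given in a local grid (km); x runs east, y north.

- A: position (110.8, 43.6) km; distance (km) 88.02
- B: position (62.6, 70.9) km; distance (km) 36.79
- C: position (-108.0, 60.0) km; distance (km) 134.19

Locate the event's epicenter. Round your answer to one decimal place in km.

x ≈ 26.0 km, y ≈ 67.2 km

Circle about each station: (x − 110.8)² + (y − 43.6)² = 88.02²; (x − 62.6)² + (y − 70.9)² = 36.79²; (x + 108.0)² + (y − 60.0)² = 134.19².
Subtracting the A equation from the B and C equations removes the quadratic terms:
-96.4 x + 54.6 y = 1161.99
-437.6 x + 32.8 y = -9173.04
Solving the 2×2 system: x ≈ 26.0, y ≈ 67.2 km.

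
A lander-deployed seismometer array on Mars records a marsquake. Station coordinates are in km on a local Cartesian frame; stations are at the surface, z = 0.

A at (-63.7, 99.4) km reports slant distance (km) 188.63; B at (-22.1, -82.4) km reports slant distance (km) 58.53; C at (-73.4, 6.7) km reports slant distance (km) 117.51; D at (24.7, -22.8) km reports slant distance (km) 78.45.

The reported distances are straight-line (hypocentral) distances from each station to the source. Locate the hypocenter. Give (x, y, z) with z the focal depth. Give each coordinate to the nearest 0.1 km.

Each station gives a sphere (x−x_i)² + (y−y_i)² + z² = d_i² (stations at z=0).
Subtracting the A sphere from B and C: z² cancels, leaving linear equations in x and y:
83.2 x − 363.6 y = 25495.64
-19.4 x − 185.4 y = 13267.08
Solving: x ≈ -4.316, y ≈ -71.108 km (keep extra digits for the depth step; rounded: -4.3, -71.1).
Then from the A sphere: z² = 188.63² − (x + 63.7)² − (y − 99.4)² with x = -4.316, y = -71.108, so z ≈ 54.606 ≈ 54.6 km.
Check against D (with the unrounded solution): distance 78.47 ≈ 78.45 km. ✓

(-4.3, -71.1, 54.6)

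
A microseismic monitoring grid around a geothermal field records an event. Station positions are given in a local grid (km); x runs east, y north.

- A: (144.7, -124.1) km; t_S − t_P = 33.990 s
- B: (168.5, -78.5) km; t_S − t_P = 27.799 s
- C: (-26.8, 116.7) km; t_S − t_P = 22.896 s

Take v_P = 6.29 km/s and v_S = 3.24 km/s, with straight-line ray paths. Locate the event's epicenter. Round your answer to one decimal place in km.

Distance from S−P lag: d = Δt · v_P v_S / (v_P − v_S) = Δt · (6.29·3.24)/(6.29−3.24) ≈ 6.6818·Δt.
So d_A = 227.12, d_B = 185.75, d_C = 152.99 km.
Circle about each station: (x − 144.7)² + (y + 124.1)² = 227.12²; (x − 168.5)² + (y + 78.5)² = 185.75²; (x + 26.8)² + (y − 116.7)² = 152.99².
Subtracting pairs of circle equations eliminates x²+y² and gives linear equations (the radical axes):
47.6 x + 91.2 y = 15296.03
-343.0 x + 481.6 y = 6175.78
Solving the 2×2 system: x ≈ 125.5, y ≈ 102.2 km.
Check against A (with the unrounded x, y): √((x − 144.7)²+(y + 124.1)²) = 227.12 ≈ 227.12 km. ✓

125.5 km east, 102.2 km north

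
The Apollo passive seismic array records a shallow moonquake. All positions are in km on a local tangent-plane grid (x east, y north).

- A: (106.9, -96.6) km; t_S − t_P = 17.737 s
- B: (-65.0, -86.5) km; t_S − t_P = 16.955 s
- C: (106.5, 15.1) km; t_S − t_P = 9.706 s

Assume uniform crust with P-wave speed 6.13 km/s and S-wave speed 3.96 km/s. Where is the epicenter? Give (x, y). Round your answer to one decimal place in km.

Distance from S−P lag: d = Δt · v_P v_S / (v_P − v_S) = Δt · (6.13·3.96)/(6.13−3.96) ≈ 11.1865·Δt.
So d_A = 198.42, d_B = 189.67, d_C = 108.58 km.
Circle about each station: (x − 106.9)² + (y + 96.6)² = 198.42²; (x + 65.0)² + (y + 86.5)² = 189.67²; (x − 106.5)² + (y − 15.1)² = 108.58².
Subtracting the A equation from the B and C equations removes the quadratic terms:
-343.8 x + 20.2 y = -5656.13
-0.8 x + 223.4 y = 18391.97
Solving the 2×2 system: x ≈ 21.3, y ≈ 82.4 km.

(21.3, 82.4)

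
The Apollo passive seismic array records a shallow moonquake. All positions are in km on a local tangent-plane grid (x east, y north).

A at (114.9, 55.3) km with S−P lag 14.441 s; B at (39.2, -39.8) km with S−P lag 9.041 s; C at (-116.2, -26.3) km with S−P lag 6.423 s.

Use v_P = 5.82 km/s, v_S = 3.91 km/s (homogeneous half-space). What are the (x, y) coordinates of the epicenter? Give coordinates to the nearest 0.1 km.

-52.7 km east, 16.4 km north

Distance from S−P lag: d = Δt · v_P v_S / (v_P − v_S) = Δt · (5.82·3.91)/(5.82−3.91) ≈ 11.9142·Δt.
So d_A = 172.05, d_B = 107.72, d_C = 76.53 km.
Circle about each station: (x − 114.9)² + (y − 55.3)² = 172.05²; (x − 39.2)² + (y + 39.8)² = 107.72²; (x + 116.2)² + (y + 26.3)² = 76.53².
Subtracting pairs of circle equations eliminates x²+y² and gives linear equations (the radical axes):
-151.4 x − 190.2 y = 4858.18
-462.2 x − 163.2 y = 21678.39
Solving the 2×2 system: x ≈ -52.7, y ≈ 16.4 km.
Check against A (with the unrounded x, y): √((x − 114.9)²+(y − 55.3)²) = 172.05 ≈ 172.05 km. ✓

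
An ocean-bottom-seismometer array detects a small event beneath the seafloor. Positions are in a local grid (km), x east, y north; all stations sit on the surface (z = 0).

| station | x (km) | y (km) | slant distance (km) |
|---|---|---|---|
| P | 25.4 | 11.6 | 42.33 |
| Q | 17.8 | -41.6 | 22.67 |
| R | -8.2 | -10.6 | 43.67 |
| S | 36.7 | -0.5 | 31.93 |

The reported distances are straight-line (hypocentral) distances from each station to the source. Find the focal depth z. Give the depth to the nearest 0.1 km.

Each station gives a sphere (x−x_i)² + (y−y_i)² + z² = d_i² (stations at z=0).
Subtracting the P sphere from Q and R: z² cancels, leaving linear equations in x and y:
-15.2 x − 106.4 y = 2545.58
-67.2 x − 44.4 y = -715.36
Solving: x ≈ 29.210, y ≈ -28.097 km (keep extra digits for the depth step; rounded: 29.2, -28.1).
Then from the P sphere: z² = 42.33² − (x − 25.4)² − (y − 11.6)² with x = 29.210, y = -28.097, so z ≈ 14.194 ≈ 14.2 km.

14.2 km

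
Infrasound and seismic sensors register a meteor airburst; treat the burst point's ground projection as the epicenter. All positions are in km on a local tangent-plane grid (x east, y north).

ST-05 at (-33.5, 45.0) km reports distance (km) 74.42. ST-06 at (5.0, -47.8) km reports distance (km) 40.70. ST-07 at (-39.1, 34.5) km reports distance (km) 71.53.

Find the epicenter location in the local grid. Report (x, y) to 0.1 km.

(17.6, -9.1)

Circle about each station: (x + 33.5)² + (y − 45.0)² = 74.42²; (x − 5.0)² + (y + 47.8)² = 40.70²; (x + 39.1)² + (y − 34.5)² = 71.53².
Subtracting the ST-05 equation from the ST-06 and ST-07 equations removes the quadratic terms:
77.0 x − 185.6 y = 3044.44
-11.2 x − 21.0 y = -6.39
Solving the 2×2 system: x ≈ 17.6, y ≈ -9.1 km.
Check against ST-05 (with the unrounded x, y): √((x + 33.5)²+(y − 45.0)²) = 74.43 ≈ 74.42 km. ✓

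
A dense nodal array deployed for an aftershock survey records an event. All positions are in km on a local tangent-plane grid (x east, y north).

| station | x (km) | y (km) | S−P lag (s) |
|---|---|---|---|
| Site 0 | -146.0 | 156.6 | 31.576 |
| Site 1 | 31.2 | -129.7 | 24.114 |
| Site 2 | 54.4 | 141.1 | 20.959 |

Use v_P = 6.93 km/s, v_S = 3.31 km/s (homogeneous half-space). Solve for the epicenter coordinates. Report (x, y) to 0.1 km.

(0.1, 19.9)

Distance from S−P lag: d = Δt · v_P v_S / (v_P − v_S) = Δt · (6.93·3.31)/(6.93−3.31) ≈ 6.3365·Δt.
So d_Site 0 = 200.08, d_Site 1 = 152.80, d_Site 2 = 132.81 km.
Circle about each station: (x + 146.0)² + (y − 156.6)² = 200.08²; (x − 31.2)² + (y + 129.7)² = 152.80²; (x − 54.4)² + (y − 141.1)² = 132.81².
Subtracting pairs of circle equations eliminates x²+y² and gives linear equations (the radical axes):
354.4 x − 572.6 y = -11359.86
400.8 x − 31.0 y = -577.48
Solving the 2×2 system: x ≈ 0.1, y ≈ 19.9 km.
Check against Site 0 (with the unrounded x, y): √((x + 146.0)²+(y − 156.6)²) = 200.08 ≈ 200.08 km. ✓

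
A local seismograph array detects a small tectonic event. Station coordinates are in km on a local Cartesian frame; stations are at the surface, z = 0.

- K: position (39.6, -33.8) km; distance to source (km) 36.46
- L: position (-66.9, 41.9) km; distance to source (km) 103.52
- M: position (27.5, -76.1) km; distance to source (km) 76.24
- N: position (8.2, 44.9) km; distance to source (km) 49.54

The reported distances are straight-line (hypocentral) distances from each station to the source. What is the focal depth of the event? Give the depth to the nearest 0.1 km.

Each station gives a sphere (x−x_i)² + (y−y_i)² + z² = d_i² (stations at z=0).
Subtracting the K sphere from L and M: z² cancels, leaving linear equations in x and y:
-213.0 x + 151.4 y = -5866.44
-24.2 x − 84.6 y = -646.35
Solving: x ≈ 27.401, y ≈ -0.198 km (keep extra digits for the depth step; rounded: 27.4, -0.2).
Then from the K sphere: z² = 36.46² − (x − 39.6)² − (y + 33.8)² with x = 27.401, y = -0.198, so z ≈ 7.171 ≈ 7.2 km.
Check against N (with the unrounded solution): distance 49.54 ≈ 49.54 km. ✓

depth ≈ 7.2 km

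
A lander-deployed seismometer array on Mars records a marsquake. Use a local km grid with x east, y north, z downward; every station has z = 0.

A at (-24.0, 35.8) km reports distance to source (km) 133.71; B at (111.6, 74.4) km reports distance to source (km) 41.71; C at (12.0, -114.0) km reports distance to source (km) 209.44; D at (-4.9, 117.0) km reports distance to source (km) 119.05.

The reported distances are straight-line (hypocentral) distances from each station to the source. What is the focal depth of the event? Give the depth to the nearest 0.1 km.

depth ≈ 39.5 km

Each station gives a sphere (x−x_i)² + (y−y_i)² + z² = d_i² (stations at z=0).
Subtracting the A sphere from B and C: z² cancels, leaving linear equations in x and y:
271.2 x + 77.2 y = 32270.92
72.0 x − 299.6 y = -14704.39
Solving: x ≈ 98.297, y ≈ 72.703 km (keep extra digits for the depth step; rounded: 98.3, 72.7).
Then from the A sphere: z² = 133.71² − (x + 24.0)² − (y − 35.8)² with x = 98.297, y = 72.703, so z ≈ 39.497 ≈ 39.5 km.
Check against D (with the unrounded solution): distance 119.05 ≈ 119.05 km. ✓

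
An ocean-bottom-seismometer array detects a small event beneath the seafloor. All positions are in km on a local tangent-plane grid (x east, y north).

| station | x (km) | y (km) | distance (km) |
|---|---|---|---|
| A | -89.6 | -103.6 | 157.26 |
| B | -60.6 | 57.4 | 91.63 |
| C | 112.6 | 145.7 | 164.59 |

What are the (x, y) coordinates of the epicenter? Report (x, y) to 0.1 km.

Circle about each station: (x + 89.6)² + (y + 103.6)² = 157.26²; (x + 60.6)² + (y − 57.4)² = 91.63²; (x − 112.6)² + (y − 145.7)² = 164.59².
Subtracting pairs of circle equations eliminates x²+y² and gives linear equations (the radical axes):
58.0 x + 322.0 y = 4540.65
404.4 x + 498.6 y = 12786.97
Solving the 2×2 system: x ≈ 18.3, y ≈ 10.8 km.

x ≈ 18.3 km, y ≈ 10.8 km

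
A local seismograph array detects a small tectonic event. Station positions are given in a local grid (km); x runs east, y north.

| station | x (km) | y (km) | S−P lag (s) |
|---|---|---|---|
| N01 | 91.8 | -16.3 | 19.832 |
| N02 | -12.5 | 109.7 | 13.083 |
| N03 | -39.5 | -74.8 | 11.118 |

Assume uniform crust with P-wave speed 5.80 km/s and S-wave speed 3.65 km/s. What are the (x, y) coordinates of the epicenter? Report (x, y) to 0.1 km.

Distance from S−P lag: d = Δt · v_P v_S / (v_P − v_S) = Δt · (5.80·3.65)/(5.80−3.65) ≈ 9.8465·Δt.
So d_N01 = 195.28, d_N02 = 128.82, d_N03 = 109.47 km.
Circle about each station: (x − 91.8)² + (y + 16.3)² = 195.28²; (x + 12.5)² + (y − 109.7)² = 128.82²; (x + 39.5)² + (y + 74.8)² = 109.47².
Subtracting the N01 equation from the N02 and N03 equations removes the quadratic terms:
-208.6 x + 252.0 y = 25037.10
-262.6 x − 117.0 y = 24612.96
Solving the 2×2 system: x ≈ -100.8, y ≈ 15.9 km.

-100.8 km east, 15.9 km north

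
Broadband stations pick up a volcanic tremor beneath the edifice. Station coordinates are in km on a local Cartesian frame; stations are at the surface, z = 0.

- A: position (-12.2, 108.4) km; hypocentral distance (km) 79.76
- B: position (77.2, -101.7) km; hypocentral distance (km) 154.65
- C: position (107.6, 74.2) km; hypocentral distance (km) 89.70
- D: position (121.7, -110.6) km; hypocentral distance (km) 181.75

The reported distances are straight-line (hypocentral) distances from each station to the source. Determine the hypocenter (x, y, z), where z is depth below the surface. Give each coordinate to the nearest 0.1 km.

x ≈ 26.8 km, y ≈ 42.7 km, depth ≈ 22.9 km

Each station gives a sphere (x−x_i)² + (y−y_i)² + z² = d_i² (stations at z=0).
Subtracting the A sphere from B and C: z² cancels, leaving linear equations in x and y:
178.8 x − 420.2 y = -13151.63
239.6 x − 68.4 y = 3499.57
Solving: x ≈ 26.796, y ≈ 42.700 km (keep extra digits for the depth step; rounded: 26.8, 42.7).
Then from the A sphere: z² = 79.76² − (x + 12.2)² − (y − 108.4)² with x = 26.796, y = 42.700, so z ≈ 22.902 ≈ 22.9 km.
Check against D (with the unrounded solution): distance 181.75 ≈ 181.75 km. ✓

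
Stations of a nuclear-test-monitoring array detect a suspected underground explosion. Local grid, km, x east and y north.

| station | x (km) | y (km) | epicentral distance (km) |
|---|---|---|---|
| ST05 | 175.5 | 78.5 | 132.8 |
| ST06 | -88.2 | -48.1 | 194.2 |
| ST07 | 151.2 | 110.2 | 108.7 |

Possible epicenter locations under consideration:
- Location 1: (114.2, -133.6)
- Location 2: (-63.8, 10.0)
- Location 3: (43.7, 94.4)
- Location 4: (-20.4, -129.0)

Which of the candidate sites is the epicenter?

For each candidate, compare |candidate − station| to the reported distance:
Location 1: residuals ST05 88.0, ST06 25.5, ST07 137.9 → max 137.9 km
Location 2: residuals ST05 116.1, ST06 131.2, ST07 128.5 → max 131.2 km
Location 3: residuals ST05 0.0, ST06 0.0, ST07 0.0 → max 0.0 km
Location 4: residuals ST05 152.6, ST06 88.6, ST07 185.7 → max 185.7 km
Only Location 3 has all residuals ≈ 0.

Location 3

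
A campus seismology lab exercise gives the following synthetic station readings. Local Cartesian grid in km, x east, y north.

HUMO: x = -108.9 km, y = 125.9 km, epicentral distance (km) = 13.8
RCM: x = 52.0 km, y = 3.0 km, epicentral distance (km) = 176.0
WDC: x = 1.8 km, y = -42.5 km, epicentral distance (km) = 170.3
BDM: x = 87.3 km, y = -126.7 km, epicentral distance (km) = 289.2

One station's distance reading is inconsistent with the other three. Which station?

Solve using three stations at a time. Using RCM, WDC, BDM (subtract circle equations pairwise → linear system) gives (x, y) ≈ (-97.4, 95.7).
Distances from that point to each station vs reported:
  HUMO: calculated 32.3 vs reported 13.8 → residual 18.5 km
  RCM: calculated 175.8 vs reported 176.0 → residual 0.2 km
  WDC: calculated 170.1 vs reported 170.3 → residual 0.2 km
  BDM: calculated 289.1 vs reported 289.2 → residual 0.1 km
RCM, WDC, BDM are mutually consistent (residuals ≈ 0); HUMO is off by 18.5 km.

HUMO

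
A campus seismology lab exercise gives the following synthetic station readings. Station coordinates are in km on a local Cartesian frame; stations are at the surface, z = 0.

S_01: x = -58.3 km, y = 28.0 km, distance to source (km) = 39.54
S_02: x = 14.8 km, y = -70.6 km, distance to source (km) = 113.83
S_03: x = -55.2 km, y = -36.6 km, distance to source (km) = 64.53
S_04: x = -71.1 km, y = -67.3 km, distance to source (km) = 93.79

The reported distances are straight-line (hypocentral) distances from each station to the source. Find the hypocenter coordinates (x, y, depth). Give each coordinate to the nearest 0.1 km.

Each station gives a sphere (x−x_i)² + (y−y_i)² + z² = d_i² (stations at z=0).
Subtracting the S_01 sphere from S_02 and S_03: z² cancels, leaving linear equations in x and y:
146.2 x − 197.2 y = -10373.35
6.2 x − 129.2 y = -2397.00
Solving: x ≈ -49.107, y ≈ 16.196 km (keep extra digits for the depth step; rounded: -49.1, 16.2).
Then from the S_01 sphere: z² = 39.54² − (x + 58.3)² − (y − 28.0)² with x = -49.107, y = 16.196, so z ≈ 36.600 ≈ 36.6 km.
Check against S_04 (with the unrounded solution): distance 93.78 ≈ 93.79 km. ✓

(-49.1, 16.2, 36.6)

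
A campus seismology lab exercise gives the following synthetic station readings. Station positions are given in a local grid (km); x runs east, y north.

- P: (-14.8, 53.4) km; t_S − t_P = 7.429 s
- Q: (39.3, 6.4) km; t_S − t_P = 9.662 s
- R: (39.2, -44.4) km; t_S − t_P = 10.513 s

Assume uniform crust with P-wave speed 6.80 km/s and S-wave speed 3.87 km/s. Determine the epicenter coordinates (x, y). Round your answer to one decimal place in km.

Distance from S−P lag: d = Δt · v_P v_S / (v_P − v_S) = Δt · (6.80·3.87)/(6.80−3.87) ≈ 8.9816·Δt.
So d_P = 66.72, d_Q = 86.78, d_R = 94.42 km.
Circle about each station: (x + 14.8)² + (y − 53.4)² = 66.72²; (x − 39.3)² + (y − 6.4)² = 86.78²; (x − 39.2)² + (y + 44.4)² = 94.42².
Subtracting the P equation from the Q and R equations removes the quadratic terms:
108.2 x − 94.0 y = -4564.36
108.0 x − 195.6 y = -4026.18
Solving the 2×2 system: x ≈ -46.7, y ≈ -5.2 km.

(-46.7, -5.2)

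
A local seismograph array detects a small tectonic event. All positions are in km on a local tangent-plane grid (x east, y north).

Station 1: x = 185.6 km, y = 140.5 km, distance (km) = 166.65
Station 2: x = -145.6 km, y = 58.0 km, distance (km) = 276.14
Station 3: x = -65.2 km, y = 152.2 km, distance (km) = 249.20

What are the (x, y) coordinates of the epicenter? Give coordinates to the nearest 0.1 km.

Circle about each station: (x − 185.6)² + (y − 140.5)² = 166.65²; (x + 145.6)² + (y − 58.0)² = 276.14²; (x + 65.2)² + (y − 152.2)² = 249.20².
Subtracting the Station 1 equation from the Station 2 and Station 3 equations removes the quadratic terms:
-662.4 x − 165.0 y = -78105.33
-501.6 x + 23.4 y = -61100.15
Solving the 2×2 system: x ≈ 121.2, y ≈ -13.2 km.

x ≈ 121.2 km, y ≈ -13.2 km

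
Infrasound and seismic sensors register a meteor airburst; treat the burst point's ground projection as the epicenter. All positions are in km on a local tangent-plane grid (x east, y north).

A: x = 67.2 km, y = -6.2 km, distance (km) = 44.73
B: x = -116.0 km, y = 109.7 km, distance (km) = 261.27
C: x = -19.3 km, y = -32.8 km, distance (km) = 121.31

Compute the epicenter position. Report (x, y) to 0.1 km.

(102.0, -34.3)

Circle about each station: (x − 67.2)² + (y + 6.2)² = 44.73²; (x + 116.0)² + (y − 109.7)² = 261.27²; (x + 19.3)² + (y + 32.8)² = 121.31².
Subtracting pairs of circle equations eliminates x²+y² and gives linear equations (the radical axes):
-366.4 x + 231.8 y = -45325.43
-173.0 x − 53.2 y = -15821.29
Solving the 2×2 system: x ≈ 102.0, y ≈ -34.3 km.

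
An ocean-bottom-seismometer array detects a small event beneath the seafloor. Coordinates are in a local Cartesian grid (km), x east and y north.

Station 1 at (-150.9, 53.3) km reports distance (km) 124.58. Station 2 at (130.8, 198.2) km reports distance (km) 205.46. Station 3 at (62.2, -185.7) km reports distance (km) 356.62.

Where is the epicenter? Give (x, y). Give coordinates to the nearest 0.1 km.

-68.0 km east, 146.3 km north

Circle about each station: (x + 150.9)² + (y − 53.3)² = 124.58²; (x − 130.8)² + (y − 198.2)² = 205.46²; (x − 62.2)² + (y + 185.7)² = 356.62².
Subtracting pairs of circle equations eliminates x²+y² and gives linear equations (the radical axes):
563.4 x + 289.8 y = 4086.54
426.2 x − 478.0 y = -98916.02
Solving the 2×2 system: x ≈ -68.0, y ≈ 146.3 km.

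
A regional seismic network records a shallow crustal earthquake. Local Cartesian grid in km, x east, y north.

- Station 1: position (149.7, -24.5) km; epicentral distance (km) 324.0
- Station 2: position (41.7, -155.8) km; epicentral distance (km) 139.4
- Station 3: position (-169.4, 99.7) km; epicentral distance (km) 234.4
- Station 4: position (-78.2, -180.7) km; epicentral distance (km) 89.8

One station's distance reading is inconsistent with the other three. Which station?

Station 2

Solve using three stations at a time. Using Station 1, Station 3, Station 4 (subtract circle equations pairwise → linear system) gives (x, y) ≈ (-155.1, -134.3).
Distances from that point to each station vs reported:
  Station 1: calculated 324.0 vs reported 324.0 → residual 0.0 km
  Station 2: calculated 198.0 vs reported 139.4 → residual 58.6 km
  Station 3: calculated 234.4 vs reported 234.4 → residual 0.0 km
  Station 4: calculated 89.9 vs reported 89.8 → residual 0.1 km
Station 1, Station 3, Station 4 are mutually consistent (residuals ≈ 0); Station 2 is off by 58.6 km.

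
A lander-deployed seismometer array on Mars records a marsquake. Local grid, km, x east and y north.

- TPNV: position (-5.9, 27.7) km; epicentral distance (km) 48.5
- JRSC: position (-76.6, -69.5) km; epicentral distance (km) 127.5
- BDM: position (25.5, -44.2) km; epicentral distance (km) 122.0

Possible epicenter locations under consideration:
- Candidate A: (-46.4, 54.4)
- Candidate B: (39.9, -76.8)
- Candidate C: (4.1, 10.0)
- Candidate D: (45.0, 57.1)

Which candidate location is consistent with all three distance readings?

For each candidate, compare |candidate − station| to the reported distance:
Candidate A: residuals TPNV 0.0, JRSC 0.0, BDM 0.0 → max 0.0 km
Candidate B: residuals TPNV 65.6, JRSC 10.8, BDM 86.4 → max 86.4 km
Candidate C: residuals TPNV 28.2, JRSC 14.2, BDM 63.7 → max 63.7 km
Candidate D: residuals TPNV 10.3, JRSC 48.0, BDM 18.8 → max 48.0 km
Only Candidate A has all residuals ≈ 0.

Candidate A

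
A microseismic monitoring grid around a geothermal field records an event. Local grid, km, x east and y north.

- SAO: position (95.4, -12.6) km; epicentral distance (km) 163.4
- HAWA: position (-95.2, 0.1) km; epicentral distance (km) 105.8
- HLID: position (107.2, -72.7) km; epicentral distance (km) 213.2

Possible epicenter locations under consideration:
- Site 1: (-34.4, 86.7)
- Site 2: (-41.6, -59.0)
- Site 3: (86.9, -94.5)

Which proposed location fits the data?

For each candidate, compare |candidate − station| to the reported distance:
Site 1: residuals SAO 0.0, HAWA 0.0, HLID 0.0 → max 0.0 km
Site 2: residuals SAO 18.8, HAWA 26.0, HLID 63.8 → max 63.8 km
Site 3: residuals SAO 81.1, HAWA 99.4, HLID 183.4 → max 183.4 km
Only Site 1 has all residuals ≈ 0.

Site 1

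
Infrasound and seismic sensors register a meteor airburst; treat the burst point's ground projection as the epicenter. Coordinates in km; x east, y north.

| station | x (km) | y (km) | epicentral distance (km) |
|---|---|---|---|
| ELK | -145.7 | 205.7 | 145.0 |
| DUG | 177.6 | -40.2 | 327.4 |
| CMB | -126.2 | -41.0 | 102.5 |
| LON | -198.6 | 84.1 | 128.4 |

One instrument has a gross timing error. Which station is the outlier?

LON

Solve using three stations at a time. Using ELK, DUG, CMB (subtract circle equations pairwise → linear system) gives (x, y) ≈ (-133.7, 61.2).
Distances from that point to each station vs reported:
  ELK: calculated 145.0 vs reported 145.0 → residual 0.0 km
  DUG: calculated 327.4 vs reported 327.4 → residual 0.0 km
  CMB: calculated 102.5 vs reported 102.5 → residual 0.0 km
  LON: calculated 68.8 vs reported 128.4 → residual 59.6 km
ELK, DUG, CMB are mutually consistent (residuals ≈ 0); LON is off by 59.6 km.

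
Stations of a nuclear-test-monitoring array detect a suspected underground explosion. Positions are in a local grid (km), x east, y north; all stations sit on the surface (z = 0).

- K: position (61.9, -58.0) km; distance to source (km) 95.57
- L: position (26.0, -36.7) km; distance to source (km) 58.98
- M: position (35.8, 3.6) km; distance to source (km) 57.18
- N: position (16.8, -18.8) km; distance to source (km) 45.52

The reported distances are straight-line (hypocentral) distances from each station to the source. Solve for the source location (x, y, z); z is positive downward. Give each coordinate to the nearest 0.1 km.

(-9.2, -4.2, 34.4)

Each station gives a sphere (x−x_i)² + (y−y_i)² + z² = d_i² (stations at z=0).
Subtracting the K sphere from L and M: z² cancels, leaving linear equations in x and y:
-71.8 x + 42.6 y = 482.26
-52.2 x + 123.2 y = -36.94
Solving: x ≈ -9.210, y ≈ -4.202 km (keep extra digits for the depth step; rounded: -9.2, -4.2).
Then from the K sphere: z² = 95.57² − (x − 61.9)² − (y + 58.0)² with x = -9.210, y = -4.202, so z ≈ 34.391 ≈ 34.4 km.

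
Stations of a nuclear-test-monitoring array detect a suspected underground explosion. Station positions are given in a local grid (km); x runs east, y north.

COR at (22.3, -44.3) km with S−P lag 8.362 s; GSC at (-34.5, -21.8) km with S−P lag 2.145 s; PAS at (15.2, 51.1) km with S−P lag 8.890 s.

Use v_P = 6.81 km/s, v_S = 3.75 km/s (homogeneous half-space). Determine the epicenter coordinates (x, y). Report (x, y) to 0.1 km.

-34.6 km east, -3.9 km north

Distance from S−P lag: d = Δt · v_P v_S / (v_P − v_S) = Δt · (6.81·3.75)/(6.81−3.75) ≈ 8.3456·Δt.
So d_COR = 69.79, d_GSC = 17.90, d_PAS = 74.19 km.
Circle about each station: (x − 22.3)² + (y + 44.3)² = 69.79²; (x + 34.5)² + (y + 21.8)² = 17.90²; (x − 15.2)² + (y − 51.1)² = 74.19².
Subtracting pairs of circle equations eliminates x²+y² and gives linear equations (the radical axes):
-113.6 x + 45.0 y = 3755.94
-14.2 x + 190.8 y = -251.04
Solving the 2×2 system: x ≈ -34.6, y ≈ -3.9 km.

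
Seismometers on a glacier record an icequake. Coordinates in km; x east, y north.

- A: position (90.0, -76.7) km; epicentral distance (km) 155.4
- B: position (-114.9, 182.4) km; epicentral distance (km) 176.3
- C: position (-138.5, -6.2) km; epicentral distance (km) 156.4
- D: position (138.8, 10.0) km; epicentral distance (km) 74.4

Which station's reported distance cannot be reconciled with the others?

D

Solve using three stations at a time. Using A, B, C (subtract circle equations pairwise → linear system) gives (x, y) ≈ (5.9, 54.0).
Distances from that point to each station vs reported:
  A: calculated 155.4 vs reported 155.4 → residual 0.0 km
  B: calculated 176.3 vs reported 176.3 → residual 0.0 km
  C: calculated 156.4 vs reported 156.4 → residual 0.0 km
  D: calculated 140.0 vs reported 74.4 → residual 65.6 km
A, B, C are mutually consistent (residuals ≈ 0); D is off by 65.6 km.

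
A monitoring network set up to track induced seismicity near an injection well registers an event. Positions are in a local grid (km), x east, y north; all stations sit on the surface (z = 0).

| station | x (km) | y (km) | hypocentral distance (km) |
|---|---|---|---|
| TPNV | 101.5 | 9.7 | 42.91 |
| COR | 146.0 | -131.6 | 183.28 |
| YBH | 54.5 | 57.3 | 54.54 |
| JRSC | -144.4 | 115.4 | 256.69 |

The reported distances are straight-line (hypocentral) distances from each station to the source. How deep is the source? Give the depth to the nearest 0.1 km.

z ≈ 25.5 km

Each station gives a sphere (x−x_i)² + (y−y_i)² + z² = d_i² (stations at z=0).
Subtracting the TPNV sphere from COR and YBH: z² cancels, leaving linear equations in x and y:
89.0 x − 282.6 y = -3512.07
-94.0 x + 95.2 y = -5276.14
Solving: x ≈ 100.897, y ≈ 44.203 km (keep extra digits for the depth step; rounded: 100.9, 44.2).
Then from the TPNV sphere: z² = 42.91² − (x − 101.5)² − (y − 9.7)² with x = 100.897, y = 44.203, so z ≈ 25.504 ≈ 25.5 km.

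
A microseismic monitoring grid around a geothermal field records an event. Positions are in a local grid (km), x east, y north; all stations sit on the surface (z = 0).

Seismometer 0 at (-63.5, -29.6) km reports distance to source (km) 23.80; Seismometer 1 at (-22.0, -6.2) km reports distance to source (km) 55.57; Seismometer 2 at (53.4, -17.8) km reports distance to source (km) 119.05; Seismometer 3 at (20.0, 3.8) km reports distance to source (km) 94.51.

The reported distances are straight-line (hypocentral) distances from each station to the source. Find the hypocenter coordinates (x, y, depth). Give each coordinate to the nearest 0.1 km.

Each station gives a sphere (x−x_i)² + (y−y_i)² + z² = d_i² (stations at z=0).
Subtracting the Seismometer 0 sphere from Seismometer 1 and Seismometer 2: z² cancels, leaving linear equations in x and y:
83.0 x + 46.8 y = -6907.55
233.8 x + 23.6 y = -15346.47
Solving: x ≈ -61.805, y ≈ -37.986 km (keep extra digits for the depth step; rounded: -61.8, -38.0).
Then from the Seismometer 0 sphere: z² = 23.80² − (x + 63.5)² − (y + 29.6)² with x = -61.805, y = -37.986, so z ≈ 22.209 ≈ 22.2 km.
Check against Seismometer 3 (with the unrounded solution): distance 94.51 ≈ 94.51 km. ✓

x ≈ -61.8 km, y ≈ -38.0 km, depth ≈ 22.2 km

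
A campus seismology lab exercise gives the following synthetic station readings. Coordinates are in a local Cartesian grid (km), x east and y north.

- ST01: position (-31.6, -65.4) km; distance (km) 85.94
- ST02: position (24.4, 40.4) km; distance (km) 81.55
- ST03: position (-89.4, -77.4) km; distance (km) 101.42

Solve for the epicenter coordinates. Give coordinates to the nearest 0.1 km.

Circle about each station: (x + 31.6)² + (y + 65.4)² = 85.94²; (x − 24.4)² + (y − 40.4)² = 81.55²; (x + 89.4)² + (y + 77.4)² = 101.42².
Subtracting the ST01 equation from the ST02 and ST03 equations removes the quadratic terms:
112.0 x + 211.6 y = -2312.92
-115.6 x − 24.0 y = 5807.07
Solving the 2×2 system: x ≈ -53.9, y ≈ 17.6 km.
Check against ST01 (with the unrounded x, y): √((x + 31.6)²+(y + 65.4)²) = 85.93 ≈ 85.94 km. ✓

x ≈ -53.9 km, y ≈ 17.6 km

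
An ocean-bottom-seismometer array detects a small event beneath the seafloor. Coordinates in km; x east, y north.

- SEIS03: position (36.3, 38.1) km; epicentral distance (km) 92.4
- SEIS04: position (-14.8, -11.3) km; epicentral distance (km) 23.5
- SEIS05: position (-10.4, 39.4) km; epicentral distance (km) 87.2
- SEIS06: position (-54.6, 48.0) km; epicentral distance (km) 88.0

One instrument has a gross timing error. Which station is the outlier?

Solve using three stations at a time. Using SEIS03, SEIS04, SEIS06 (subtract circle equations pairwise → linear system) gives (x, y) ≈ (-21.9, -33.7).
Distances from that point to each station vs reported:
  SEIS03: calculated 92.4 vs reported 92.4 → residual 0.0 km
  SEIS04: calculated 23.5 vs reported 23.5 → residual 0.0 km
  SEIS05: calculated 74.0 vs reported 87.2 → residual 13.2 km
  SEIS06: calculated 88.0 vs reported 88.0 → residual 0.0 km
SEIS03, SEIS04, SEIS06 are mutually consistent (residuals ≈ 0); SEIS05 is off by 13.2 km.

SEIS05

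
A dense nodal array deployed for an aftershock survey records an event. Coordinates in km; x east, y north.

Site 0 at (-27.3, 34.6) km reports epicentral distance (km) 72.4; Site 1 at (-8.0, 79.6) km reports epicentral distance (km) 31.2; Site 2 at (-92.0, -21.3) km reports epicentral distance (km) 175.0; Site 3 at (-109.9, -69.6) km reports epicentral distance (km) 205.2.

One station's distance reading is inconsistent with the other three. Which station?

Site 2

Solve using three stations at a time. Using Site 0, Site 1, Site 3 (subtract circle equations pairwise → linear system) gives (x, y) ≈ (22.2, 87.5).
Distances from that point to each station vs reported:
  Site 0: calculated 72.4 vs reported 72.4 → residual 0.0 km
  Site 1: calculated 31.2 vs reported 31.2 → residual 0.0 km
  Site 2: calculated 157.7 vs reported 175.0 → residual 17.3 km
  Site 3: calculated 205.2 vs reported 205.2 → residual 0.0 km
Site 0, Site 1, Site 3 are mutually consistent (residuals ≈ 0); Site 2 is off by 17.3 km.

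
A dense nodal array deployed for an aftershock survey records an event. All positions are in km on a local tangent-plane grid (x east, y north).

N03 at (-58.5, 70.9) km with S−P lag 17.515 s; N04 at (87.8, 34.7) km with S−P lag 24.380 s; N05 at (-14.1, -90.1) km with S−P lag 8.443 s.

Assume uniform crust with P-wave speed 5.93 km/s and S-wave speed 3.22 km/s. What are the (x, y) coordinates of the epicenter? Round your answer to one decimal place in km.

Distance from S−P lag: d = Δt · v_P v_S / (v_P − v_S) = Δt · (5.93·3.22)/(5.93−3.22) ≈ 7.0460·Δt.
So d_N03 = 123.41, d_N04 = 171.78, d_N05 = 59.49 km.
Circle about each station: (x + 58.5)² + (y − 70.9)² = 123.41²; (x − 87.8)² + (y − 34.7)² = 171.78²; (x + 14.1)² + (y + 90.1)² = 59.49².
Subtracting the N03 equation from the N04 and N05 equations removes the quadratic terms:
292.6 x − 72.4 y = -13814.47
88.8 x − 322.0 y = 11558.73
Solving the 2×2 system: x ≈ -60.2, y ≈ -52.5 km.
Check against N03 (with the unrounded x, y): √((x + 58.5)²+(y − 70.9)²) = 123.41 ≈ 123.41 km. ✓

x ≈ -60.2 km, y ≈ -52.5 km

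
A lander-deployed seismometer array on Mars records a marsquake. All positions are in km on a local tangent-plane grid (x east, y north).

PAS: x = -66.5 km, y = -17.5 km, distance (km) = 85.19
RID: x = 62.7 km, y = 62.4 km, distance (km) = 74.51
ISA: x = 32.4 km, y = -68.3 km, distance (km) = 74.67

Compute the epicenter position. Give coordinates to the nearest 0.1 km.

(15.8, 4.5)

Circle about each station: (x + 66.5)² + (y + 17.5)² = 85.19²; (x − 62.7)² + (y − 62.4)² = 74.51²; (x − 32.4)² + (y + 68.3)² = 74.67².
Subtracting the PAS equation from the RID and ISA equations removes the quadratic terms:
258.4 x + 159.8 y = 4802.15
197.8 x − 101.6 y = 2667.88
Solving the 2×2 system: x ≈ 15.8, y ≈ 4.5 km.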